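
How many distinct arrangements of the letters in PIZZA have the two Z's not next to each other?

36

Total arrangements of PIZZA: 5!/(2!) = 60.
If the two Z's are adjacent, glue them into one block, leaving 4 items to arrange: (4)! = 24 ways.
Hence 60 − 24 = 36.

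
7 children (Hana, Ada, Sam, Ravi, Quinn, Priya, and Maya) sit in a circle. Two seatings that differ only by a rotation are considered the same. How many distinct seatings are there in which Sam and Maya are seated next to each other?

Treat {Sam, Maya} as one unit (2 internal orders) and seat the resulting 6 units around the table: (5)! circular arrangements.
So 2 × (5)! = 2 × 120 = 240.

240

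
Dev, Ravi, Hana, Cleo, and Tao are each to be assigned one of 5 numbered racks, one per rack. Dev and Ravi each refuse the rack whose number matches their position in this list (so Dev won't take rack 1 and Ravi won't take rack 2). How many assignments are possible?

Let Aᵢ (for i ∈ {1, 2}) be the placements that put person i in their forbidden rack. Any j of these fix j positions, leaving (5−j)! ways to fill the rest, and there are C(2,j) ways to pick which j.
By inclusion–exclusion, the number of valid placements is Σ_{j=0}^{2} (−1)^j C(2,j)·(5−j)!.
Computing: 120 − 48 + 6 = 78.

78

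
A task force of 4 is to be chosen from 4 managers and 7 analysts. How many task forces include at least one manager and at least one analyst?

294

Unrestricted: C(11,4) = 330 ways to pick any 4 of the 11.
Subtract selections that omit an entire group: no managers → C(7,4) = 35; no analysts → C(4,4) = 1.
Both groups omitted at once is impossible, so 330 − 36 = 294.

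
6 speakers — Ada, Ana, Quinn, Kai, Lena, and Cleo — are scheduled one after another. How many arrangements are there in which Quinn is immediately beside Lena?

240

Place the 4 others and the Quinn-Lena pair as 5 objects in a line; the pair has 2 internal arrangements.
So the count is 2·(5)! = 240.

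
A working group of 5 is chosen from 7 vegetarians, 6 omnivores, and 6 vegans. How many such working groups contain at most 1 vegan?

5577

Split by how many vegans are chosen (0 through 1).
Sum: C(6,0)·C(13,5) + C(6,1)·C(13,4) = 1287 + 4290 = 5577.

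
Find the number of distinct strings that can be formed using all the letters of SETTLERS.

SETTLERS has 8 letters with E appearing twice, S appearing twice, and T appearing twice.
The number of distinct arrangements is 8!/(2!·2!·2!) = 40320/8 = 5040.

5040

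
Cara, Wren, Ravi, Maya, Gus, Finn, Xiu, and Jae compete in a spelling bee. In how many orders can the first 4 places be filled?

There are 8 choices for 1st place, 7 for 2nd, and so on down to 5 for position 4.
That gives 8 × 7 × 6 × 5 = 1680.

1680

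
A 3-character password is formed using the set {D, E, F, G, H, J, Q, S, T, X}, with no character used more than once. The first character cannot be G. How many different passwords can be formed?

648

The first character has 10−1 = 9 choices (anything except G).
The remaining 2 characters are filled from the other 9 symbols without repetition: 9 × 8 = 72.
Total: 9 × 72 = 648.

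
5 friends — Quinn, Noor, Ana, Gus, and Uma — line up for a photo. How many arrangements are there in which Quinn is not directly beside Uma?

72

There are 5! = 120 arrangements in all. If Quinn and Uma are adjacent, merging them into one block gives 2·(4)! = 48 arrangements.
So 120 − 48 = 72 arrangements keep them apart.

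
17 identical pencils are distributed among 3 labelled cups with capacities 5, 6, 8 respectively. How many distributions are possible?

Without the upper bounds there are C(19,2) = 171 ways to split 17 among 3 cups.
Subtract solutions that violate a single cap (substitute x_i' = x_i − (cap_i+1)): x_1 ≥ 6 gives C(13,2) = 78; x_2 ≥ 7 gives C(12,2) = 66; x_3 ≥ 9 gives C(10,2) = 45. Together 189.
Add back pairs where two caps are both exceeded: 15 + 6 + 3 = 24.
By inclusion–exclusion the count is 171 − 189 + 24 = 6.

6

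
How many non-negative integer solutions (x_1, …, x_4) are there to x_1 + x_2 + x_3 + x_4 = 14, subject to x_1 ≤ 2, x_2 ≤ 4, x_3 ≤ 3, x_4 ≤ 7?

10

By stars and bars, unrestricted non-negative solutions to x_1+…+x_4 = 14 number C(14+3,3) = 680.
Subtract solutions that violate a single cap (substitute x_i' = x_i − (cap_i+1)): x_1 ≥ 3 gives C(14,3) = 364; x_2 ≥ 5 gives C(12,3) = 220; x_3 ≥ 4 gives C(13,3) = 286; x_4 ≥ 8 gives C(9,3) = 84. Together 954.
Add back pairs where two caps are both exceeded: 84 + 120 + 20 + 56 + 4 + 10 = 294.
Subtract triples: 10 + 0 + 0 + 0 = 10.
By inclusion–exclusion the count is 680 − 954 + 294 − 10 = 10.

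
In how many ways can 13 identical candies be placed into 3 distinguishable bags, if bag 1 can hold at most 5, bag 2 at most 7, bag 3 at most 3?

Without the upper bounds there are C(15,2) = 105 ways to split 13 among 3 bags.
Subtract solutions that violate a single cap (substitute x_i' = x_i − (cap_i+1)): x_1 ≥ 6 gives C(9,2) = 36; x_2 ≥ 8 gives C(7,2) = 21; x_3 ≥ 4 gives C(11,2) = 55. Together 112.
Add back pairs where two caps are both exceeded: 0 + 10 + 3 = 13.
By inclusion–exclusion the count is 105 − 112 + 13 = 6.

6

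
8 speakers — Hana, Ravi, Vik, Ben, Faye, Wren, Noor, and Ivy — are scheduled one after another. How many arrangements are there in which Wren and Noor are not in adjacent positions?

30240

There are 8! = 40320 arrangements in all. If Wren and Noor are adjacent, merging them into one block gives 2·(7)! = 10080 arrangements.
So 40320 − 10080 = 30240 arrangements keep them apart.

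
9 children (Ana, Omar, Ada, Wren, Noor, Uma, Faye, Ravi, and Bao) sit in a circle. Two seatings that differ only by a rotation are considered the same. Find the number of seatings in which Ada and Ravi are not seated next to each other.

All circular seatings of 9 people number (8)! = 40320.
Seatings with Ada beside Ravi: treat them as a block with 2 internal orders, giving 2 × (7)! = 10080.
Subtracting, 40320 − 10080 = 30240.

30240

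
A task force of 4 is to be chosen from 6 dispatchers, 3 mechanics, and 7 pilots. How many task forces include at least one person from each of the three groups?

Total 4-person selections from all 16: C(16,4) = 1820.
Subtract selections that omit an entire group: no dispatchers → C(10,4) = 210; no mechanics → C(13,4) = 715; no pilots → C(9,4) = 126.
Add back selections omitting two groups (i.e. drawn from a single group): C(6,4) + C(3,4) + C(7,4) = 50.
By inclusion–exclusion: 1820 − 1051 + 50 = 819.

819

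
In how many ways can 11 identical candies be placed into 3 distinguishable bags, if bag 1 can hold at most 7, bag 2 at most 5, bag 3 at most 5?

26

By stars and bars, unrestricted non-negative solutions to x_1+…+x_3 = 11 number C(11+2,2) = 78.
Subtract solutions that violate a single cap (substitute x_i' = x_i − (cap_i+1)): x_1 ≥ 8 gives C(5,2) = 10; x_2 ≥ 6 gives C(7,2) = 21; x_3 ≥ 6 gives C(7,2) = 21. Together 52.
No two caps can be exceeded simultaneously, so the pair terms are all 0.
By inclusion–exclusion the count is 78 − 52 + 0 = 26.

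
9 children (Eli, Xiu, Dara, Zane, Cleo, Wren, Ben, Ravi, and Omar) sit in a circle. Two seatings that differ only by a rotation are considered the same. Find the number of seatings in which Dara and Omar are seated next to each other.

10080

Glue Dara and Omar into a block (2 internal orders). Seating 8 units around a circle gives (7)! arrangements.
So 2 × (7)! = 2 × 5040 = 10080.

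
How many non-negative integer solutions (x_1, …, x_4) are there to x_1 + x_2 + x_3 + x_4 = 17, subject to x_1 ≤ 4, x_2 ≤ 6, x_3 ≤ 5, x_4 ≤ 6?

Without the upper bounds there are C(20,3) = 1140 ways to split 17 among 4 variables.
Subtract solutions that violate a single cap (substitute x_i' = x_i − (cap_i+1)): x_1 ≥ 5 gives C(15,3) = 455; x_2 ≥ 7 gives C(13,3) = 286; x_3 ≥ 6 gives C(14,3) = 364; x_4 ≥ 7 gives C(13,3) = 286. Together 1391.
Add back pairs where two caps are both exceeded: 56 + 84 + 56 + 35 + 20 + 35 = 286.
By inclusion–exclusion the count is 1140 − 1391 + 286 = 35.

35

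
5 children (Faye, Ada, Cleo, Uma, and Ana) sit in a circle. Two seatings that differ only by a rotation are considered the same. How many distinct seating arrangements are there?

Seat Faye anywhere (absorbing the rotational symmetry), then permute the other 4: (4)! = 24.

24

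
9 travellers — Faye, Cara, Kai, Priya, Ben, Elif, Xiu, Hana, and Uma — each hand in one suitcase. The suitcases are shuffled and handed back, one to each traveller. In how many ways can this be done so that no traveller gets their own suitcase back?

Count assignments avoiding every fixed point. For any j of the 9 travellers fixed to their own suitcase, the other 9−j can be arranged in (9−j)! ways.
By inclusion–exclusion this is Σ_{j=0}^{9} (−1)^j C(9,j)·(9−j)!.
Computing: 362880 − 362880 + 181440 − 60480 + 15120 − 3024 + 504 − 72 + 9 − 1 = 133496.

133496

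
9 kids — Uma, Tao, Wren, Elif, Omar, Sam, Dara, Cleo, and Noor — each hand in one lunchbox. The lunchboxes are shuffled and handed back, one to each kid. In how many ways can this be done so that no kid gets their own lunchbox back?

133496

This is the derangement count D_9: permutations of 9 items with no fixed point.
By inclusion–exclusion this is Σ_{j=0}^{9} (−1)^j C(9,j)·(9−j)!.
Computing: 362880 − 362880 + 181440 − 60480 + 15120 − 3024 + 504 − 72 + 9 − 1 = 133496.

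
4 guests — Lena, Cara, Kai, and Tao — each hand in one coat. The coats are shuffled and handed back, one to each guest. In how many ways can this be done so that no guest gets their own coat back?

9

Count assignments avoiding every fixed point. For any j of the 4 guests fixed to their own coat, the other 4−j can be arranged in (4−j)! ways.
By inclusion–exclusion this is Σ_{j=0}^{4} (−1)^j C(4,j)·(4−j)!.
Computing: 24 − 24 + 12 − 4 + 1 = 9.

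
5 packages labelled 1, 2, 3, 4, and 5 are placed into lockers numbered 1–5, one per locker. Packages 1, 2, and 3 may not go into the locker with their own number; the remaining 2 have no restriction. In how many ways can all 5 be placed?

Let Aᵢ (for i ∈ {1, 2, 3}) be the placements that put package i in its forbidden locker. Any j of these fix j positions, leaving (5−j)! ways to fill the rest, and there are C(3,j) ways to pick which j.
By inclusion–exclusion, the number of valid placements is Σ_{j=0}^{3} (−1)^j C(3,j)·(5−j)!.
Computing: 120 − 72 + 18 − 2 = 64.

64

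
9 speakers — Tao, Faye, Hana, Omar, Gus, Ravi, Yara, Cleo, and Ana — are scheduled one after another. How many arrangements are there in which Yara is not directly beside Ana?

There are 9! = 362880 arrangements in all. If Yara and Ana are adjacent, merging them into one block gives 2·(8)! = 80640 arrangements.
Complementary counting: 362880 − 80640 = 282240.

282240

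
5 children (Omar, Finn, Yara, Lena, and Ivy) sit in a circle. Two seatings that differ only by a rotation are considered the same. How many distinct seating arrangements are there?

Around a circle, 5 distinct people have 5!/5 = (4)! = 24 rotationally distinct seatings.

24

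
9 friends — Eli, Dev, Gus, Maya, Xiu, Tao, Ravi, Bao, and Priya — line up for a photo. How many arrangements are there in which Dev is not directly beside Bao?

282240

There are 9! = 362880 arrangements in all. If Dev and Bao are adjacent, merging them into one block gives 2·(8)! = 80640 arrangements.
Complementary counting: 362880 − 80640 = 282240.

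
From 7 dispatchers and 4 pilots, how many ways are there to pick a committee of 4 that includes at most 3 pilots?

329

Split by how many pilots are chosen (0 through 3).
Sum: C(4,0)·C(7,4) + C(4,1)·C(7,3) + C(4,2)·C(7,2) + C(4,3)·C(7,1) = 35 + 140 + 126 + 28 = 329.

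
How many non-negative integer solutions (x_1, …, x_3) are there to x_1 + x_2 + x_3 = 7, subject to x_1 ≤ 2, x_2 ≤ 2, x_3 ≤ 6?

8

Ignoring the caps, the number of non-negative solutions to x_1+…+x_3 = 7 is C(9,2) = 36.
Subtract solutions that violate a single cap (substitute x_i' = x_i − (cap_i+1)): x_1 ≥ 3 gives C(6,2) = 15; x_2 ≥ 3 gives C(6,2) = 15; x_3 ≥ 7 gives C(2,2) = 1. Together 31.
Add back pairs where two caps are both exceeded: 3 + 0 + 0 = 3.
By inclusion–exclusion the count is 36 − 31 + 3 = 8.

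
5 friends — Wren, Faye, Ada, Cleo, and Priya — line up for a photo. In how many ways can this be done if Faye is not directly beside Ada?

There are 5! = 120 arrangements in all. If Faye and Ada are adjacent, merging them into one block gives 2·(4)! = 48 arrangements.
Complementary counting: 120 − 48 = 72.

72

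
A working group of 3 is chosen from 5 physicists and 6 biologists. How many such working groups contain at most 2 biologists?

145

Split by how many biologists are chosen (0 through 2).
Sum: C(6,0)·C(5,3) + C(6,1)·C(5,2) + C(6,2)·C(5,1) = 10 + 60 + 75 = 145.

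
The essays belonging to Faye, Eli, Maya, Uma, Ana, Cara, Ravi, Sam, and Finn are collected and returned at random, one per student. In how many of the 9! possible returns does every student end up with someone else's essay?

This is the derangement count D_9: permutations of 9 items with no fixed point.
By inclusion–exclusion this is Σ_{j=0}^{9} (−1)^j C(9,j)·(9−j)!.
Computing: 362880 − 362880 + 181440 − 60480 + 15120 − 3024 + 504 − 72 + 9 − 1 = 133496.

133496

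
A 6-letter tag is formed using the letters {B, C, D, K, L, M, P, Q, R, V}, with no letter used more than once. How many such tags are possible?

151200

Choose and order 6 of the 10 symbols: the first letter has 10 options, the next 9, and so on down to 5.
That product is 10 × 9 × 8 × 7 × 6 × 5 = 151200.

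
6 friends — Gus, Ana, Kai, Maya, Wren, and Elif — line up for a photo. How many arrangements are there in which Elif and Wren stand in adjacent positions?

240

Glue Elif and Wren into one block (2 internal orders), leaving 5 units to arrange in a row.
So the count is 2·(5)! = 240.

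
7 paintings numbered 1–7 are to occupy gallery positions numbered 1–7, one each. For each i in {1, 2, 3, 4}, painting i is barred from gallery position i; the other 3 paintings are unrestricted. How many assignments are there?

Let Aᵢ (for 1 ≤ i ≤ 4) be the placements that put painting i in its forbidden gallery position. Any j of these fix j positions, leaving (7−j)! ways to fill the rest, and there are C(4,j) ways to pick which j.
By inclusion–exclusion, the number of valid placements is Σ_{j=0}^{4} (−1)^j C(4,j)·(7−j)!.
Computing: 5040 − 2880 + 720 − 96 + 6 = 2790.

2790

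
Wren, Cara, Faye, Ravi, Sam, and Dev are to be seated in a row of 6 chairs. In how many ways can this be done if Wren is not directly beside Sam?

480

Of the 6! = 720 arrangements, those with Wren and Sam adjacent number 2 × 5! = 240 (treat the pair as a block with 2 internal orders).
Complementary counting: 720 − 240 = 480.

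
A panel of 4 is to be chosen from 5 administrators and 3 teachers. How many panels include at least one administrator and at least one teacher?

With no constraint there are C(8,4) = 70 possible selections.
Selections missing a whole group: no administrators → C(3,4) = 0; no teachers → C(5,4) = 5.
Both groups omitted at once is impossible, so 70 − 5 = 65.

65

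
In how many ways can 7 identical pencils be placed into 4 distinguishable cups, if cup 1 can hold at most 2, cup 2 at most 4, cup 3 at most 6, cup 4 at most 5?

70

By stars and bars, unrestricted non-negative solutions to x_1+…+x_4 = 7 number C(7+3,3) = 120.
Subtract solutions that violate a single cap (substitute x_i' = x_i − (cap_i+1)): x_1 ≥ 3 gives C(7,3) = 35; x_2 ≥ 5 gives C(5,3) = 10; x_3 ≥ 7 gives C(3,3) = 1; x_4 ≥ 6 gives C(4,3) = 4. Together 50.
No two caps can be exceeded simultaneously, so the pair terms are all 0.
By inclusion–exclusion the count is 120 − 50 + 0 = 70.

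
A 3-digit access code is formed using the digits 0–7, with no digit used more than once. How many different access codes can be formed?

336

With no repetition, fill the 3 digits in order: 8 choices, then 7, down to 6.
8 × 7 × 6 = 336.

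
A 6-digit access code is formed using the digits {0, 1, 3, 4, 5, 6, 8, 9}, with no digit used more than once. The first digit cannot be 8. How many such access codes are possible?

17640

The first digit has 8−1 = 7 choices (anything except 8).
The remaining 5 digits are filled from the other 7 symbols without repetition: 7 × 6 × 5 × 4 × 3 = 2520.
Total: 7 × 2520 = 17640.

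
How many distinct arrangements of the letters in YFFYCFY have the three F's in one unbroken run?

Treat the 3 copies of F as a single block. The multiset to arrange is then {FFF, C, Y, Y, Y}, 5 items in all.
That gives (5)!/(3!) = 20 arrangements.

20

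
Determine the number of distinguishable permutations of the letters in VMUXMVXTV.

The 9 letters of VMUXMVXTV have repeats: M appearing twice, V appearing 3 times, and X appearing twice.
Dividing 9! = 362880 by 3!·2!·2! = 24 for the repeated letters gives 15120.

15120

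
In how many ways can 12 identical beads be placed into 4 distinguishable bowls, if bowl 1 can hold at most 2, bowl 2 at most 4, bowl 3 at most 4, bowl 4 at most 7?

44

Without the upper bounds there are C(15,3) = 455 ways to split 12 among 4 bowls.
Subtract solutions that violate a single cap (substitute x_i' = x_i − (cap_i+1)): x_1 ≥ 3 gives C(12,3) = 220; x_2 ≥ 5 gives C(10,3) = 120; x_3 ≥ 5 gives C(10,3) = 120; x_4 ≥ 8 gives C(7,3) = 35. Together 495.
Add back pairs where two caps are both exceeded: 35 + 35 + 4 + 10 + 0 + 0 = 84.
By inclusion–exclusion the count is 455 − 495 + 84 = 44.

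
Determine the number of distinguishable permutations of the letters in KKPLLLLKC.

KKPLLLLKC has 9 letters with K appearing 3 times and L appearing 4 times.
So there are 9! / (4!·3!) = 2520 distinguishable arrangements.

2520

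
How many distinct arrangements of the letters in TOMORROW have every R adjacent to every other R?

840

Treat the 2 copies of R as a single block. The multiset to arrange is then {RR, M, O, O, O, T, W}, 7 items in all.
That gives (7)!/(3!) = 840 arrangements.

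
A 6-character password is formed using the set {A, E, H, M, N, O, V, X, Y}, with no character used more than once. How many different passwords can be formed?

With no repetition, fill the 6 characters in order: 9 choices, then 8, down to 4.
That product is 9 × 8 × 7 × 6 × 5 × 4 = 60480.

60480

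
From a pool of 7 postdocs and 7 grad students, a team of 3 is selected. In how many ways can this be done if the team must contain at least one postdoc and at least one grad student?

294

Total 3-person selections from all 14: C(14,3) = 364.
Subtract selections that omit an entire group: no postdocs → C(7,3) = 35; no grad students → C(7,3) = 35.
Both groups omitted at once is impossible, so 364 − 70 = 294.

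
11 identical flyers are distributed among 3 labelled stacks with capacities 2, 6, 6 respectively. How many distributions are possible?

Without the upper bounds there are C(13,2) = 78 ways to split 11 among 3 stacks.
Subtract solutions that violate a single cap (substitute x_i' = x_i − (cap_i+1)): x_1 ≥ 3 gives C(10,2) = 45; x_2 ≥ 7 gives C(6,2) = 15; x_3 ≥ 7 gives C(6,2) = 15. Together 75.
Add back pairs where two caps are both exceeded: 3 + 3 + 0 = 6.
By inclusion–exclusion the count is 78 − 75 + 6 = 9.

9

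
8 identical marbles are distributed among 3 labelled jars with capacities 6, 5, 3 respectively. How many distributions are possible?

21

Without the upper bounds there are C(10,2) = 45 ways to split 8 among 3 jars.
Subtract solutions that violate a single cap (substitute x_i' = x_i − (cap_i+1)): x_1 ≥ 7 gives C(3,2) = 3; x_2 ≥ 6 gives C(4,2) = 6; x_3 ≥ 4 gives C(6,2) = 15. Together 24.
No two caps can be exceeded simultaneously, so the pair terms are all 0.
By inclusion–exclusion the count is 45 − 24 + 0 = 21.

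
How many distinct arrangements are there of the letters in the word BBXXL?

Letter multiplicities in BBXXL: B×2, L×1, X×2.
The number of distinct arrangements is 5!/(2!·2!) = 120/4 = 30.

30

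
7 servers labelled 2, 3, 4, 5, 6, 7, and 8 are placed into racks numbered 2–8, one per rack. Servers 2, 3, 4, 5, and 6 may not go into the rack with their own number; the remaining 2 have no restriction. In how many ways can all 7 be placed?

2428

Let Aᵢ (for 2 ≤ i ≤ 6) be the placements that put server i in its forbidden rack. Any j of these fix j positions, leaving (7−j)! ways to fill the rest, and there are C(5,j) ways to pick which j.
By inclusion–exclusion, the number of valid placements is Σ_{j=0}^{5} (−1)^j C(5,j)·(7−j)!.
Computing: 5040 − 3600 + 1200 − 240 + 30 − 2 = 2428.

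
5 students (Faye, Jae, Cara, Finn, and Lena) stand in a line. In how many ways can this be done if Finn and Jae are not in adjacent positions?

There are 5! = 120 arrangements in all. If Finn and Jae are adjacent, merging them into one block gives 2·(4)! = 48 arrangements.
Complementary counting: 120 − 48 = 72.

72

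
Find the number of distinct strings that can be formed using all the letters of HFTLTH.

180

The 6 letters of HFTLTH have repeats: H appearing twice and T appearing twice.
The number of distinct arrangements is 6!/(2!·2!) = 720/4 = 180.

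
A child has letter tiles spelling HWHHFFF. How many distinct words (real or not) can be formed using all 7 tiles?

HWHHFFF has 7 letters with F appearing 3 times and H appearing 3 times.
Dividing 7! = 5040 by 3!·3! = 36 for the repeated letters gives 140.

140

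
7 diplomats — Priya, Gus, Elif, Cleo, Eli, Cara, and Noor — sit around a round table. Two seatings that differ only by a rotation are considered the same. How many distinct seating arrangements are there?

720

Around a circle, 7 distinct people have 7!/7 = (6)! = 720 rotationally distinct seatings.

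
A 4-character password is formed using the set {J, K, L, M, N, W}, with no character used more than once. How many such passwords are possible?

360

This is a permutation of 4 out of 6: P(6,4) = 6!/2!.
That product is 6 × 5 × 4 × 3 = 360.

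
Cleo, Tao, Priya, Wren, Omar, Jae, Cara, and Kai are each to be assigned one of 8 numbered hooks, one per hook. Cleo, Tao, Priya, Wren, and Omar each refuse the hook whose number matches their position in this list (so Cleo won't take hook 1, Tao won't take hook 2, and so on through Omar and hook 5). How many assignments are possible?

Let Aᵢ (for 1 ≤ i ≤ 5) be the placements that put person i in their forbidden hook. Any j of these fix j positions, leaving (8−j)! ways to fill the rest, and there are C(5,j) ways to pick which j.
By inclusion–exclusion, the number of valid placements is Σ_{j=0}^{5} (−1)^j C(5,j)·(8−j)!.
Computing: 40320 − 25200 + 7200 − 1200 + 120 − 6 = 21234.

21234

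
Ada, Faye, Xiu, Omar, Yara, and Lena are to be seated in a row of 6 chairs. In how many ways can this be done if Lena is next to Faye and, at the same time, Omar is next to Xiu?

Treat {Lena,Faye} as one block (2 orders) and {Omar,Xiu} as another (2 orders).
That leaves 4 units to arrange: 2 × 2 × 4! = 4 × 24 = 96.

96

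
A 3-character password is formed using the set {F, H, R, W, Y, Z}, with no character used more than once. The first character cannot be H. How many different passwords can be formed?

The first character has 6−1 = 5 choices (anything except H).
The remaining 2 characters are filled from the other 5 symbols without repetition: 5 × 4 = 20.
Total: 5 × 20 = 100.

100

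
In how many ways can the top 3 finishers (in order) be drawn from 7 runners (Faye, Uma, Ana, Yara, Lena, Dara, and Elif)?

210

There are 7 choices for 1st place, 6 for 2nd, and 5 for 3rd.
That gives 7 × 6 × 5 = 210.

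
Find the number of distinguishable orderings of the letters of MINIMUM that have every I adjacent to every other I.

120

Treat the 2 copies of I as a single block. The multiset to arrange is then {II, M, M, M, N, U}, 6 items in all.
That gives (6)!/(3!) = 120 arrangements.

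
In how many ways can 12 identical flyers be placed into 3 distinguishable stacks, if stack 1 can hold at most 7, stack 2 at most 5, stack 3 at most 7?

Ignoring the caps, the number of non-negative solutions to x_1+…+x_3 = 12 is C(14,2) = 91.
Subtract solutions that violate a single cap (substitute x_i' = x_i − (cap_i+1)): x_1 ≥ 8 gives C(6,2) = 15; x_2 ≥ 6 gives C(8,2) = 28; x_3 ≥ 8 gives C(6,2) = 15. Together 58.
No two caps can be exceeded simultaneously, so the pair terms are all 0.
By inclusion–exclusion the count is 91 − 58 + 0 = 33.

33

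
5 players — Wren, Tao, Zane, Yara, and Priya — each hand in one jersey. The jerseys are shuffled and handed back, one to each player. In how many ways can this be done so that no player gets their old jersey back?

44

This is the derangement count D_5: permutations of 5 items with no fixed point.
By inclusion–exclusion this is Σ_{j=0}^{5} (−1)^j C(5,j)·(5−j)!.
Computing: 120 − 120 + 60 − 20 + 5 − 1 = 44.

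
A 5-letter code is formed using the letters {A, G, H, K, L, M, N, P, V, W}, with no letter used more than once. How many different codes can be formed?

Choose and order 5 of the 10 symbols: the first letter has 10 options, the next 9, and so on down to 6.
10 × 9 × 8 × 7 × 6 = 30240.

30240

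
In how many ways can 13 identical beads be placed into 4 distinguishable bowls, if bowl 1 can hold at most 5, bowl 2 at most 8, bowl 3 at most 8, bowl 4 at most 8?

Ignoring the caps, the number of non-negative solutions to x_1+…+x_4 = 13 is C(16,3) = 560.
Subtract solutions that violate a single cap (substitute x_i' = x_i − (cap_i+1)): x_1 ≥ 6 gives C(10,3) = 120; x_2 ≥ 9 gives C(7,3) = 35; x_3 ≥ 9 gives C(7,3) = 35; x_4 ≥ 9 gives C(7,3) = 35. Together 225.
No two caps can be exceeded simultaneously, so the pair terms are all 0.
By inclusion–exclusion the count is 560 − 225 + 0 = 335.

335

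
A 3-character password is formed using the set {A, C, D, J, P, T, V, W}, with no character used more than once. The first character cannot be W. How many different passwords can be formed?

294

The first character has 8−1 = 7 choices (anything except W).
The remaining 2 characters are filled from the other 7 symbols without repetition: 7 × 6 = 42.
Total: 7 × 42 = 294.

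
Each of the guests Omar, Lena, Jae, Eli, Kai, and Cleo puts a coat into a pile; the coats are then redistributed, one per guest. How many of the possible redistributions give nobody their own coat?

265

This is the derangement count D_6: permutations of 6 items with no fixed point.
By inclusion–exclusion this is Σ_{j=0}^{6} (−1)^j C(6,j)·(6−j)!.
Computing: 720 − 720 + 360 − 120 + 30 − 6 + 1 = 265.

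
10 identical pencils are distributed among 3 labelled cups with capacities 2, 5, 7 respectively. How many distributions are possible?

Ignoring the caps, the number of non-negative solutions to x_1+…+x_3 = 10 is C(12,2) = 66.
Subtract solutions that violate a single cap (substitute x_i' = x_i − (cap_i+1)): x_1 ≥ 3 gives C(9,2) = 36; x_2 ≥ 6 gives C(6,2) = 15; x_3 ≥ 8 gives C(4,2) = 6. Together 57.
Add back pairs where two caps are both exceeded: 3 + 0 + 0 = 3.
By inclusion–exclusion the count is 66 − 57 + 3 = 12.

12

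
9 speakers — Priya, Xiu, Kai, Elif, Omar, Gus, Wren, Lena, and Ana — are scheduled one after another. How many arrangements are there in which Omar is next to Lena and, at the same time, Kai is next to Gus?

Treat {Omar,Lena} as one block (2 orders) and {Kai,Gus} as another (2 orders).
That leaves 7 units to arrange: 2 × 2 × 7! = 4 × 5040 = 20160.

20160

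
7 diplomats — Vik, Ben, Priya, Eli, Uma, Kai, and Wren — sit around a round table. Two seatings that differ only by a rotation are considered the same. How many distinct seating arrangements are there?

Fix one person's seat to break rotational symmetry; the remaining 6 people can be arranged in (6)! = 720 ways.

720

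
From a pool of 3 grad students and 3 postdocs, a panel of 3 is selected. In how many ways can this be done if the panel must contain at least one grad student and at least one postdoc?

With no constraint there are C(6,3) = 20 possible selections.
Selections missing a whole group: no grad students → C(3,3) = 1; no postdocs → C(3,3) = 1.
Both groups omitted at once is impossible, so 20 − 2 = 18.

18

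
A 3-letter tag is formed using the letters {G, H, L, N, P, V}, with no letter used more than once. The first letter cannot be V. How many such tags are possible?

100

The first letter has 6−1 = 5 choices (anything except V).
The remaining 2 letters are filled from the other 5 symbols without repetition: 5 × 4 = 20.
Total: 5 × 20 = 100.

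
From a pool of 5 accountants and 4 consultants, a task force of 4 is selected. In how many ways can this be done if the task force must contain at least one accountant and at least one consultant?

120

Total 4-person selections from all 9: C(9,4) = 126.
Selections missing a whole group: no accountants → C(4,4) = 1; no consultants → C(5,4) = 5.
Both groups omitted at once is impossible, so 126 − 6 = 120.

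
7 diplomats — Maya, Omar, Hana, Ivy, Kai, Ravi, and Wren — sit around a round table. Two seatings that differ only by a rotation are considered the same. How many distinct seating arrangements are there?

720

Around a circle, 7 distinct people have 7!/7 = (6)! = 720 rotationally distinct seatings.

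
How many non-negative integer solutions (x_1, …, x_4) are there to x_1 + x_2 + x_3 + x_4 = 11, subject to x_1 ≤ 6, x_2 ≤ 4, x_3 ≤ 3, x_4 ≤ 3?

Ignoring the caps, the number of non-negative solutions to x_1+…+x_4 = 11 is C(14,3) = 364.
Subtract solutions that violate a single cap (substitute x_i' = x_i − (cap_i+1)): x_1 ≥ 7 gives C(7,3) = 35; x_2 ≥ 5 gives C(9,3) = 84; x_3 ≥ 4 gives C(10,3) = 120; x_4 ≥ 4 gives C(10,3) = 120. Together 359.
Add back pairs where two caps are both exceeded: 0 + 1 + 1 + 10 + 10 + 20 = 42.
By inclusion–exclusion the count is 364 − 359 + 42 = 47.

47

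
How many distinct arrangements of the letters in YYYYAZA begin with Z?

Fix Z in the first position and arrange the remaining 6 letters.
Those 6 letters have A appearing twice and Y appearing 4 times, giving (6)!/(4!·2!) = 15.

15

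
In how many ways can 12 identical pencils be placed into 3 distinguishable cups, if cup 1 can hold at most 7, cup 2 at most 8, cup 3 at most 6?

Without the upper bounds there are C(14,2) = 91 ways to split 12 among 3 cups.
Subtract solutions that violate a single cap (substitute x_i' = x_i − (cap_i+1)): x_1 ≥ 8 gives C(6,2) = 15; x_2 ≥ 9 gives C(5,2) = 10; x_3 ≥ 7 gives C(7,2) = 21. Together 46.
No two caps can be exceeded simultaneously, so the pair terms are all 0.
By inclusion–exclusion the count is 91 − 46 + 0 = 45.

45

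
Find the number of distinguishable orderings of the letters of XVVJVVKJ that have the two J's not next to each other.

There are 8!/(4!·2!) = 840 arrangements of XVVJVVKJ in total.
If the two J's are adjacent, glue them into one block, leaving 7 items to arrange: (7)!/(4!) = 210 ways.
Subtracting, 840 − 210 = 630 arrangements keep the J's apart.

630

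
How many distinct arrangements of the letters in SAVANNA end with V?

With the last slot taken by V, it remains to arrange the other 6 letters (SAANNA).
Those 6 letters have A appearing 3 times and N appearing twice, giving (6)!/(3!·2!) = 60.

60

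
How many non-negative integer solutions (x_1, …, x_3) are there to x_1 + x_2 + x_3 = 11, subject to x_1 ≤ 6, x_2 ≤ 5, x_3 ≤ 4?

Without the upper bounds there are C(13,2) = 78 ways to split 11 among 3 variables.
Subtract solutions that violate a single cap (substitute x_i' = x_i − (cap_i+1)): x_1 ≥ 7 gives C(6,2) = 15; x_2 ≥ 6 gives C(7,2) = 21; x_3 ≥ 5 gives C(8,2) = 28. Together 64.
Add back pairs where two caps are both exceeded: 0 + 0 + 1 = 1.
By inclusion–exclusion the count is 78 − 64 + 1 = 15.

15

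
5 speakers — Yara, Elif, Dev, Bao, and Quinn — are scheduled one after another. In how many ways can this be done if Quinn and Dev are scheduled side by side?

48

Place the 3 others and the Quinn-Dev pair as 4 objects in a line; the pair has 2 internal arrangements.
So the count is 2·(4)! = 48.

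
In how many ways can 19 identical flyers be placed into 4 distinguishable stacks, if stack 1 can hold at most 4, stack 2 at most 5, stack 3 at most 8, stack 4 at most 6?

35

Ignoring the caps, the number of non-negative solutions to x_1+…+x_4 = 19 is C(22,3) = 1540.
Subtract solutions that violate a single cap (substitute x_i' = x_i − (cap_i+1)): x_1 ≥ 5 gives C(17,3) = 680; x_2 ≥ 6 gives C(16,3) = 560; x_3 ≥ 9 gives C(13,3) = 286; x_4 ≥ 7 gives C(15,3) = 455. Together 1981.
Add back pairs where two caps are both exceeded: 165 + 56 + 120 + 35 + 84 + 20 = 480.
Subtract triples: 0 + 4 + 0 + 0 = 4.
By inclusion–exclusion the count is 1540 − 1981 + 480 − 4 = 35.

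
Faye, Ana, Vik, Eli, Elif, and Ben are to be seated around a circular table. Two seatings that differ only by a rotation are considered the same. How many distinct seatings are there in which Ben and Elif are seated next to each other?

Treat {Ben, Elif} as one unit (2 internal orders) and seat the resulting 5 units around the table: (4)! circular arrangements.
So 2 × (4)! = 2 × 24 = 48.

48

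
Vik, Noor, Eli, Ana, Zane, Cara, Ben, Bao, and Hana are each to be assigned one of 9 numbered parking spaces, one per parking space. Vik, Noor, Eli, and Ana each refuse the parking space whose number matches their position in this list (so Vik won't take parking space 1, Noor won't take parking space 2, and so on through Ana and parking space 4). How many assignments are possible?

229080

Let Aᵢ (for 1 ≤ i ≤ 4) be the placements that put person i in their forbidden parking space. Any j of these fix j positions, leaving (9−j)! ways to fill the rest, and there are C(4,j) ways to pick which j.
By inclusion–exclusion, the number of valid placements is Σ_{j=0}^{4} (−1)^j C(4,j)·(9−j)!.
Computing: 362880 − 161280 + 30240 − 2880 + 120 = 229080.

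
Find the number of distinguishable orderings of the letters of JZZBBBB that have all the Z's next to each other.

Treat the 2 copies of Z as a single block. The multiset to arrange is then {ZZ, B, B, B, B, J}, 6 items in all.
That gives (6)!/(4!) = 30 arrangements.

30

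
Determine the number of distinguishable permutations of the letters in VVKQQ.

The 5 letters of VVKQQ have repeats: Q appearing twice and V appearing twice.
Dividing 5! = 120 by 2!·2! = 4 for the repeated letters gives 30.

30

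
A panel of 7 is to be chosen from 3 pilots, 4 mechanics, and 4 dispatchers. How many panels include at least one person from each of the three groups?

320

With no constraint there are C(11,7) = 330 possible selections.
Subtract selections that omit an entire group: no pilots → C(8,7) = 8; no mechanics → C(7,7) = 1; no dispatchers → C(7,7) = 1.
Add back selections omitting two groups (i.e. drawn from a single group): C(3,7) + C(4,7) + C(4,7) = 0.
By inclusion–exclusion: 330 − 10 + 0 = 320.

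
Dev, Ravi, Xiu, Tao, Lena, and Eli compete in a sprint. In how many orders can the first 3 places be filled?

120

This is an ordered selection of 3 from 6: P(6,3).
That gives 6 × 5 × 4 = 120.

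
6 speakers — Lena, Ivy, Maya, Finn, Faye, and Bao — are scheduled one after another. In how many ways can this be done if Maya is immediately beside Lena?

Place the 4 others and the Maya-Lena pair as 5 objects in a line; the pair has 2 internal arrangements.
So the count is 2·(5)! = 240.

240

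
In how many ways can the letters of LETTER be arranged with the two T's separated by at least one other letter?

120

Total arrangements of LETTER: 6!/(2!·2!) = 180.
Arrangements with the T's together: treat TT as one letter, giving (5)!/(2!) = 60.
Hence 180 − 60 = 120.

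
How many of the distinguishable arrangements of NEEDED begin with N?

10

Fix N in the first position and arrange the remaining 5 letters.
Those 5 letters have D appearing twice and E appearing 3 times, giving (5)!/(3!·2!) = 10.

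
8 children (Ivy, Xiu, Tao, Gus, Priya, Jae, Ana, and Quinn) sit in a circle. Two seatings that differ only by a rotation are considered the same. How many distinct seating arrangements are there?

5040

Around a circle, 8 distinct people have 8!/8 = (7)! = 5040 rotationally distinct seatings.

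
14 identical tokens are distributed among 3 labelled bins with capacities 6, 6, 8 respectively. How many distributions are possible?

28

Without the upper bounds there are C(16,2) = 120 ways to split 14 among 3 bins.
Subtract solutions that violate a single cap (substitute x_i' = x_i − (cap_i+1)): x_1 ≥ 7 gives C(9,2) = 36; x_2 ≥ 7 gives C(9,2) = 36; x_3 ≥ 9 gives C(7,2) = 21. Together 93.
Add back pairs where two caps are both exceeded: 1 + 0 + 0 = 1.
By inclusion–exclusion the count is 120 − 93 + 1 = 28.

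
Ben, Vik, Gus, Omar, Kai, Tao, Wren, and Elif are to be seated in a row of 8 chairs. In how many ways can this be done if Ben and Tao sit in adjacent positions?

10080

Place the 6 others and the Ben-Tao pair as 7 objects in a line; the pair has 2 internal arrangements.
So the count is 2·(7)! = 10080.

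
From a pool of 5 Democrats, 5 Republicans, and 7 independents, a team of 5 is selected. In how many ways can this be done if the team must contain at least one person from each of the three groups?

4375

With no constraint there are C(17,5) = 6188 possible selections.
Subtract selections that omit an entire group: no Democrats → C(12,5) = 792; no Republicans → C(12,5) = 792; no independents → C(10,5) = 252.
Add back selections omitting two groups (i.e. drawn from a single group): C(5,5) + C(5,5) + C(7,5) = 23.
By inclusion–exclusion: 6188 − 1836 + 23 = 4375.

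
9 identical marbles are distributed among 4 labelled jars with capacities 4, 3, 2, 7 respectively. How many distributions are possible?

56

Ignoring the caps, the number of non-negative solutions to x_1+…+x_4 = 9 is C(12,3) = 220.
Subtract solutions that violate a single cap (substitute x_i' = x_i − (cap_i+1)): x_1 ≥ 5 gives C(7,3) = 35; x_2 ≥ 4 gives C(8,3) = 56; x_3 ≥ 3 gives C(9,3) = 84; x_4 ≥ 8 gives C(4,3) = 4. Together 179.
Add back pairs where two caps are both exceeded: 1 + 4 + 0 + 10 + 0 + 0 = 15.
By inclusion–exclusion the count is 220 − 179 + 15 = 56.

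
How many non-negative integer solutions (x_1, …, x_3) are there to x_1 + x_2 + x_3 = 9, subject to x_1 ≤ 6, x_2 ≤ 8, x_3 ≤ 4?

33

Ignoring the caps, the number of non-negative solutions to x_1+…+x_3 = 9 is C(11,2) = 55.
Subtract solutions that violate a single cap (substitute x_i' = x_i − (cap_i+1)): x_1 ≥ 7 gives C(4,2) = 6; x_2 ≥ 9 gives C(2,2) = 1; x_3 ≥ 5 gives C(6,2) = 15. Together 22.
No two caps can be exceeded simultaneously, so the pair terms are all 0.
By inclusion–exclusion the count is 55 − 22 + 0 = 33.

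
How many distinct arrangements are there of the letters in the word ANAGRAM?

840

ANAGRAM has 7 letters with A appearing 3 times.
So there are 7! / (3!) = 840 distinguishable arrangements.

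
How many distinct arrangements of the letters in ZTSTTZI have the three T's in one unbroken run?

60

Treat the 3 copies of T as a single block. The multiset to arrange is then {TTT, I, S, Z, Z}, 5 items in all.
That gives (5)!/(2!) = 60 arrangements.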